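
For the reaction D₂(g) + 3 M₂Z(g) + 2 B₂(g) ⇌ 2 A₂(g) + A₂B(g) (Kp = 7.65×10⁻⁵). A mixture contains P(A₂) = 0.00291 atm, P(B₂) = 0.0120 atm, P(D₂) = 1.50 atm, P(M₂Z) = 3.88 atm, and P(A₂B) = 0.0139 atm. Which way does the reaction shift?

Qp = P(A₂)²·P(A₂B) / (P(D₂)·P(M₂Z)³·P(B₂)²) = (0.00291)²·(0.0139) / ((1.50)·(3.88)³·(0.0120)²) = 9.33×10⁻⁶
Qp = 9.33×10⁻⁶ < Kp = 7.65×10⁻⁵, so the forward reaction proceeds.

to the right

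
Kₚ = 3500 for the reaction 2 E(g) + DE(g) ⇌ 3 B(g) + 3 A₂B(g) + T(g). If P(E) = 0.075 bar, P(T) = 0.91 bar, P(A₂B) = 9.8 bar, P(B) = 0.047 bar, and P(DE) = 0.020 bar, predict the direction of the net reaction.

forward (toward products)

Qₚ = P(B)³·P(A₂B)³·P(T) / (P(E)²·P(DE)) = (0.047)³·(9.8)³·(0.91) / ((0.075)²·(0.020)) = 790
Qₚ = 790 < Kₚ = 3500, so the forward reaction proceeds.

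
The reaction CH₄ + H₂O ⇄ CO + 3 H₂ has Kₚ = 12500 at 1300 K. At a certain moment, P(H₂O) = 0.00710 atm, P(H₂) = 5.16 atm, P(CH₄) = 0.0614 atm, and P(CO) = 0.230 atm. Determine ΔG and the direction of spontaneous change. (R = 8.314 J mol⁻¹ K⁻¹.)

Qₚ = P(CO)·P(H₂)³ / (P(CH₄)·P(H₂O)) = (0.230)·(5.16)³ / ((0.0614)·(0.00710)) = 72500
ΔG = RT ln(Qₚ/Kₚ) = (8.314 J mol⁻¹ K⁻¹)(1300 K) × ln(72500/12500)
   = (10.81 kJ/mol)(1.758) = 19.0 kJ/mol
ΔG > 0, so the forward reaction is non-spontaneous (proceeds in reverse).

ΔG = 19.0 kJ/mol; the forward reaction is non-spontaneous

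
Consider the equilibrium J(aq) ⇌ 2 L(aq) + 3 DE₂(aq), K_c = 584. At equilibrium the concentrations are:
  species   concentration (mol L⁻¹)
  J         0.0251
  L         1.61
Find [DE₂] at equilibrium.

[DE₂] = 1.78 mol L⁻¹

At equilibrium, K_c = [L]²·[DE₂]³ / [J] = 584.
(1.61)²·([DE₂])³ / (0.0251) = 584
[DE₂]³ = 5.66 ⇒ [DE₂] = 1.78 mol L⁻¹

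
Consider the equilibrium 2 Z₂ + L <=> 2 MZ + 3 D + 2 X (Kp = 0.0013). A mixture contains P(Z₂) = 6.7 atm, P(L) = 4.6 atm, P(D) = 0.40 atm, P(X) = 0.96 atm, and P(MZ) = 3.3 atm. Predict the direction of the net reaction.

reverse (toward reactants)

Qp = P(MZ)²·P(D)³·P(X)² / (P(Z₂)²·P(L)) = (3.3)²·(0.40)³·(0.96)² / ((6.7)²·(4.6)) = 0.0031
Qp = 0.0031 > Kp = 0.0013, so the reverse reaction proceeds.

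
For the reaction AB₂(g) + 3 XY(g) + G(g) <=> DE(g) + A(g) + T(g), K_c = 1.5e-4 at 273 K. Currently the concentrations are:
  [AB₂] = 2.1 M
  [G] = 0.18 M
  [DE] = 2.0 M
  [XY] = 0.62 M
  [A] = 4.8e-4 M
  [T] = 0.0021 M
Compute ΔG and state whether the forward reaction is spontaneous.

ΔG = -4.32 kJ/mol; the forward reaction is spontaneous

Q_c = [DE]·[A]·[T] / ([AB₂]·[XY]³·[G]) = (2.0)·(4.8e-4)·(0.0021) / ((2.1)·(0.62)³·(0.18)) = 2.24e-5
ΔG = RT ln(Q_c/K_c) = (8.314 J mol⁻¹ K⁻¹)(273 K) × ln(2.24e-5/1.5e-4)
   = (2.270 kJ/mol)(-1.902) = -4.32 kJ/mol
ΔG < 0, so the forward reaction is spontaneous (proceeds forward).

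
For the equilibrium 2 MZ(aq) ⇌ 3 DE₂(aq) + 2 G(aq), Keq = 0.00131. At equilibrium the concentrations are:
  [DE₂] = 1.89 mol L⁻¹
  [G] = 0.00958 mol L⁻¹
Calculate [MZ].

At equilibrium, Keq = [DE₂]³·[G]² / [MZ]² = 0.00131.
(1.89)³·(0.00958)² / ([MZ])² = 0.00131
[MZ]² = 0.473 ⇒ [MZ] = 0.688 mol L⁻¹

[MZ] = 0.688 mol L⁻¹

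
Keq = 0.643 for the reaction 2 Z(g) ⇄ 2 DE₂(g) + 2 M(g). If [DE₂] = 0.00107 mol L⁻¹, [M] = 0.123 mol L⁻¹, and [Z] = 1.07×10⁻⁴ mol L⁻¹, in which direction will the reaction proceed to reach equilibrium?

Q = [DE₂]²·[M]² / [Z]² = (0.00107)²·(0.123)² / (1.07×10⁻⁴)² = 1.51
Q = 1.51 > Keq = 0.643, so the reverse reaction proceeds.

reverse (toward reactants)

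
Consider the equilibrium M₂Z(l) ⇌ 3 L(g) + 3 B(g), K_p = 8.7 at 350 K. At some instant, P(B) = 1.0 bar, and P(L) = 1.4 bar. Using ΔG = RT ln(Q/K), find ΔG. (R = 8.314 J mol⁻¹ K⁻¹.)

(M₂Z is a pure liquid — omitted from Q_p.)
Q_p = P(L)³·P(B)³ = (1.4)³·(1.0)³ = 2.74
ΔG = RT ln(Q_p/K_p) = (8.314 J mol⁻¹ K⁻¹)(350 K) × ln(2.74/8.7)
   = (2.910 kJ/mol)(-1.155) = -3.36 kJ/mol
ΔG < 0, so the forward reaction is spontaneous (proceeds forward).

ΔG = -3.36 kJ/mol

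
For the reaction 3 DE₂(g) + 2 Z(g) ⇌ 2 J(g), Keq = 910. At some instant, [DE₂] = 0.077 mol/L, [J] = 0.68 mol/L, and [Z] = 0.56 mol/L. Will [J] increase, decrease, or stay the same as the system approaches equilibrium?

decrease

Q = [J]² / ([DE₂]³·[Z]²) = (0.68)² / ((0.077)³·(0.56)²) = 3200
Q = 3200 > Keq = 910: net reverse reaction.
J is a product, so it decreases.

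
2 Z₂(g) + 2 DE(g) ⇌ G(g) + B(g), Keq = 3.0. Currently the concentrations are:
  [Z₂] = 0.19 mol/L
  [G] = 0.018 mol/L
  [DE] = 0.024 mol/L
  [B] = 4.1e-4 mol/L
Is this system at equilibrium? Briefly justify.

Q = [G]·[B] / ([Z₂]²·[DE]²) = (0.018)·(4.1e-4) / ((0.19)²·(0.024)²) = 0.35
Q = 0.35 < Keq = 3.0: net forward reaction.

no; Q < K, reaction proceeds forward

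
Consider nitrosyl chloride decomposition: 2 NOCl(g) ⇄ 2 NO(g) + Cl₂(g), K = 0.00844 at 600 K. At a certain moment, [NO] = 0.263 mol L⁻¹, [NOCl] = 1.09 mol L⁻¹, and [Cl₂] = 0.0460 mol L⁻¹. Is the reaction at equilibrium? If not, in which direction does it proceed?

to the right

Q = [NO]²·[Cl₂] / [NOCl]² = (0.263)²·(0.0460) / (1.09)² = 0.00268
Q = 0.00268 < K = 0.00844, so the forward reaction proceeds.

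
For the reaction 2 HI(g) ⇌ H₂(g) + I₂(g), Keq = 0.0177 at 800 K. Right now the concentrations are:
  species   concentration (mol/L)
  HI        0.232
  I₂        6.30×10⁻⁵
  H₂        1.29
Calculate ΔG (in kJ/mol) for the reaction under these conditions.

ΔG = -16.4 kJ/mol

Q = [H₂]·[I₂] / [HI]² = (1.29)·(6.30×10⁻⁵) / (0.232)² = 0.00151
ΔG = RT ln(Q/Keq) = (8.314 J mol⁻¹ K⁻¹)(800 K) × ln(0.00151/0.0177)
   = (6.651 kJ/mol)(-2.461) = -16.4 kJ/mol
ΔG < 0, so the forward reaction is spontaneous (proceeds forward).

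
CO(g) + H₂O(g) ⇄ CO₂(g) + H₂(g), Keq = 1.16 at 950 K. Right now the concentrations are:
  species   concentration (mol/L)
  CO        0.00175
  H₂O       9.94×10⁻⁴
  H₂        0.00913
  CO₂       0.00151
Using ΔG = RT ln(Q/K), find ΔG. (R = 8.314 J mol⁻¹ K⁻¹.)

ΔG = 15.2 kJ/mol

Q = [CO₂]·[H₂] / ([CO]·[H₂O]) = (0.00151)·(0.00913) / ((0.00175)·(9.94×10⁻⁴)) = 7.93
ΔG = RT ln(Q/Keq) = (8.314 J mol⁻¹ K⁻¹)(950 K) × ln(7.93/1.16)
   = (7.898 kJ/mol)(1.922) = 15.2 kJ/mol
ΔG > 0, so the forward reaction is non-spontaneous (proceeds in reverse).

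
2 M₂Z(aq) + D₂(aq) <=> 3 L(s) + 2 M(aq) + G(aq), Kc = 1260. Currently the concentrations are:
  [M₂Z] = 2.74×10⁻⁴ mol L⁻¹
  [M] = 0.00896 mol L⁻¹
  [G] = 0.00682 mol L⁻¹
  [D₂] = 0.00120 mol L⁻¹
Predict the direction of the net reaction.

reverse (toward reactants)

(L is a pure solid — omitted from Qc.)
Qc = [M]²·[G] / ([M₂Z]²·[D₂]) = (0.00896)²·(0.00682) / ((2.74×10⁻⁴)²·(0.00120)) = 6080
Qc = 6080 > Kc = 1260, so the reverse reaction proceeds.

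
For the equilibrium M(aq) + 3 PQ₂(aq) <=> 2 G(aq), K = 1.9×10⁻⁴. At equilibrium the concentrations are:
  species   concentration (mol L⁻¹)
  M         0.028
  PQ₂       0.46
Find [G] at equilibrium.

At equilibrium, K = [G]² / ([M]·[PQ₂]³) = 1.9×10⁻⁴.
([G])² / ((0.028)·(0.46)³) = 1.9×10⁻⁴
[G]² = 5.18×10⁻⁷ ⇒ [G] = 7.2×10⁻⁴ mol L⁻¹

[G] = 7.2×10⁻⁴ mol L⁻¹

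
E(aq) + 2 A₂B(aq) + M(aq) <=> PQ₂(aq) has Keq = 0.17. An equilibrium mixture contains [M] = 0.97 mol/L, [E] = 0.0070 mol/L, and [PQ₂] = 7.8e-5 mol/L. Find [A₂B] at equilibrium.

At equilibrium, Keq = [PQ₂] / ([E]·[A₂B]²·[M]) = 0.17.
(7.8e-5) / ((0.0070)·([A₂B])²·(0.97)) = 0.17
[A₂B]² = 0.0676 ⇒ [A₂B] = 0.26 mol/L

[A₂B] = 0.26 mol/L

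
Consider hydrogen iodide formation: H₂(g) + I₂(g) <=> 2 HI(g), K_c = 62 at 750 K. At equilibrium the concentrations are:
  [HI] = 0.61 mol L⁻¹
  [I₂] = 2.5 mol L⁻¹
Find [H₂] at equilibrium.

At equilibrium, K_c = [HI]² / ([H₂]·[I₂]) = 62.
(0.61)² / (([H₂])·(2.5)) = 62
[H₂] = 0.00240 = 0.0024 mol L⁻¹

[H₂] = 0.0024 mol L⁻¹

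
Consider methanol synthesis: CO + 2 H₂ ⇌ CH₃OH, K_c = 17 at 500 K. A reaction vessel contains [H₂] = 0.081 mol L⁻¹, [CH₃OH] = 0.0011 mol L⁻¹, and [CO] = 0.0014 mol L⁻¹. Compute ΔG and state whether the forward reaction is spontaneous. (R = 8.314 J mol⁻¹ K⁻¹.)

Q_c = [CH₃OH] / ([CO]·[H₂]²) = (0.0011) / ((0.0014)·(0.081)²) = 120
ΔG = RT ln(Q_c/K_c) = (8.314 J mol⁻¹ K⁻¹)(500 K) × ln(120/17)
   = (4.157 kJ/mol)(1.954) = 8.12 kJ/mol
ΔG > 0, so the forward reaction is non-spontaneous (proceeds in reverse).

ΔG = 8.12 kJ/mol; the forward reaction is non-spontaneous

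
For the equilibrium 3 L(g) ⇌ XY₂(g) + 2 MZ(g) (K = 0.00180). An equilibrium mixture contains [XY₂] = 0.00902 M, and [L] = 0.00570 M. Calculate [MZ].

At equilibrium, K = [XY₂]·[MZ]² / [L]³ = 0.00180.
(0.00902)·([MZ])² / (0.00570)³ = 0.00180
[MZ]² = 3.70×10⁻⁸ ⇒ [MZ] = 1.92×10⁻⁴ M

[MZ] = 1.92×10⁻⁴ M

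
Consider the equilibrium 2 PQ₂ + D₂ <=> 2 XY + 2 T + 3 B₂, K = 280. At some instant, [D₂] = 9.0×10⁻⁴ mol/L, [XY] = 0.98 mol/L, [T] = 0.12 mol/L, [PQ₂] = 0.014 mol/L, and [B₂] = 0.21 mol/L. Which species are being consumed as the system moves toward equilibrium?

XY, T, B₂ (products)

Q = [XY]²·[T]²·[B₂]³ / ([PQ₂]²·[D₂]) = (0.98)²·(0.12)²·(0.21)³ / ((0.014)²·(9.0×10⁻⁴)) = 730
Q = 730 > K = 280: net reverse reaction.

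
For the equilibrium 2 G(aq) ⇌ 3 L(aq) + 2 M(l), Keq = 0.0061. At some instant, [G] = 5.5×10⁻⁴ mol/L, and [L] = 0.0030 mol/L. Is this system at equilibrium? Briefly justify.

no; Q > K, reaction proceeds in reverse

(M is a pure liquid — omitted from Q.)
Q = [L]³ / [G]² = (0.0030)³ / (5.5×10⁻⁴)² = 0.089
Q = 0.089 > Keq = 0.0061: net reverse reaction.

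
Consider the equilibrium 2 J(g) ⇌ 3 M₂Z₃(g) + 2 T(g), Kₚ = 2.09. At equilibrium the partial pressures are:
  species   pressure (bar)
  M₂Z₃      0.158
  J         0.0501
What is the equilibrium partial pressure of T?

P(T) = 1.15 bar

At equilibrium, Kₚ = P(M₂Z₃)³·P(T)² / P(J)² = 2.09.
(0.158)³·(P(T))² / (0.0501)² = 2.09
P(T)² = 1.33 ⇒ P(T) = 1.15 bar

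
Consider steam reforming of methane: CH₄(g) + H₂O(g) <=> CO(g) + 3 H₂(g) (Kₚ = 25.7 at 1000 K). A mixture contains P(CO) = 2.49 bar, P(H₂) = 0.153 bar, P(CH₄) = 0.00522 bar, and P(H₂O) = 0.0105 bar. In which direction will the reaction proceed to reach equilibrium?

Qₚ = P(CO)·P(H₂)³ / (P(CH₄)·P(H₂O)) = (2.49)·(0.153)³ / ((0.00522)·(0.0105)) = 163
Qₚ = 163 > Kₚ = 25.7, so the reverse reaction proceeds.

reverse (toward reactants)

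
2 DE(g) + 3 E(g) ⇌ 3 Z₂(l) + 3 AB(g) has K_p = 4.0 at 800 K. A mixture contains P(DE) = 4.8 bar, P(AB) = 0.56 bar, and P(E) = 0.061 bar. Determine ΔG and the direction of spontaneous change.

(Z₂ is a pure liquid — omitted from Q_p.)
Q_p = P(AB)³ / (P(DE)²·P(E)³) = (0.56)³ / ((4.8)²·(0.061)³) = 33.6
ΔG = RT ln(Q_p/K_p) = (8.314 J mol⁻¹ K⁻¹)(800 K) × ln(33.6/4.0)
   = (6.651 kJ/mol)(2.128) = 14.2 kJ/mol
ΔG > 0, so the forward reaction is non-spontaneous (proceeds in reverse).

ΔG = 14.2 kJ/mol; the forward reaction is non-spontaneous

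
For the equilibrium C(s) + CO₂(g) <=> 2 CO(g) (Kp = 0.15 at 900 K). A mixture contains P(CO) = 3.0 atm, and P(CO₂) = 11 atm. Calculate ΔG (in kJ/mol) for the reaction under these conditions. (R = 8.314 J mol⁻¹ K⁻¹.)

(C is a pure solid — omitted from Qp.)
Qp = P(CO)² / P(CO₂) = (3.0)² / (11) = 0.818
ΔG = RT ln(Qp/Kp) = (8.314 J mol⁻¹ K⁻¹)(900 K) × ln(0.818/0.15)
   = (7.483 kJ/mol)(1.696) = 12.7 kJ/mol
ΔG > 0, so the forward reaction is non-spontaneous (proceeds in reverse).

ΔG = 12.7 kJ/mol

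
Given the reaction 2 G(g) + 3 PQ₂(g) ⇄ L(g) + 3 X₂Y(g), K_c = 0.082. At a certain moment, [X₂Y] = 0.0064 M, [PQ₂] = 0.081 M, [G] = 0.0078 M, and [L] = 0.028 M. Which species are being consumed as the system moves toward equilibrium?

Q_c = [L]·[X₂Y]³ / ([G]²·[PQ₂]³) = (0.028)·(0.0064)³ / ((0.0078)²·(0.081)³) = 0.23
Q_c = 0.23 > K_c = 0.082: net reverse reaction.

L, X₂Y (products)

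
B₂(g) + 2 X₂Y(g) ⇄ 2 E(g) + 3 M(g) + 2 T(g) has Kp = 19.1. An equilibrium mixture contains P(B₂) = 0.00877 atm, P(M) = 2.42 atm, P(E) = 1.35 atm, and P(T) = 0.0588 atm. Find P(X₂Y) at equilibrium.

At equilibrium, Kp = P(E)²·P(M)³·P(T)² / (P(B₂)·P(X₂Y)²) = 19.1.
(1.35)²·(2.42)³·(0.0588)² / ((0.00877)·(P(X₂Y))²) = 19.1
P(X₂Y)² = 0.533 ⇒ P(X₂Y) = 0.730 atm

P(X₂Y) = 0.730 atm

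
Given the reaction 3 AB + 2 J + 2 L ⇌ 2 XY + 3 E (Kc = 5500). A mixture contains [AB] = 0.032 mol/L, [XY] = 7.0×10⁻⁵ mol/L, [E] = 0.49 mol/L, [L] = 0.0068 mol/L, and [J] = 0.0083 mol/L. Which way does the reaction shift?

no net change (already at equilibrium)

Qc = [XY]²·[E]³ / ([AB]³·[J]²·[L]²) = (7.0×10⁻⁵)²·(0.49)³ / ((0.032)³·(0.0083)²·(0.0068)²) = 5500
Qc = 5500 = Kc, so the system is already at equilibrium.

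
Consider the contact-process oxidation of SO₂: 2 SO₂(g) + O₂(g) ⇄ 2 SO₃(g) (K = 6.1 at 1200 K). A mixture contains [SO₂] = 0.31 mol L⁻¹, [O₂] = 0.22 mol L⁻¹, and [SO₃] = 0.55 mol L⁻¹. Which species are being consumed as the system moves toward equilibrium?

SO₃ (products)

Q = [SO₃]² / ([SO₂]²·[O₂]) = (0.55)² / ((0.31)²·(0.22)) = 14
Q = 14 > K = 6.1: net reverse reaction.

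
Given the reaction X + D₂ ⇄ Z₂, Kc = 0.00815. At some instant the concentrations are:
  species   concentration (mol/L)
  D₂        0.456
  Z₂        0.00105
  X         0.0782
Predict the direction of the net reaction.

Qc = [Z₂] / ([X]·[D₂]) = (0.00105) / ((0.0782)·(0.456)) = 0.0294
Qc = 0.0294 > Kc = 0.00815, so the reverse reaction proceeds.

to the left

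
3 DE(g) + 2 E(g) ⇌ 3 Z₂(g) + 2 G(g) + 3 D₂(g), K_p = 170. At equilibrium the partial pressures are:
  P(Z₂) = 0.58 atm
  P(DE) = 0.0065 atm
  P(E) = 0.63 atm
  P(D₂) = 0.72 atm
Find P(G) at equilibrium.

P(G) = 0.016 atm

At equilibrium, K_p = P(Z₂)³·P(G)²·P(D₂)³ / (P(DE)³·P(E)²) = 170.
(0.58)³·(P(G))²·(0.72)³ / ((0.0065)³·(0.63)²) = 170
P(G)² = 2.54e-4 ⇒ P(G) = 0.016 atm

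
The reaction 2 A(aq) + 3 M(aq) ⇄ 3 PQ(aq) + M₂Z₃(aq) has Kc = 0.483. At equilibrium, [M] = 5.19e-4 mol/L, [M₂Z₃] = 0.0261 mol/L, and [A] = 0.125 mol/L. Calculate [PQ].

[PQ] = 3.43e-4 mol/L

At equilibrium, Kc = [PQ]³·[M₂Z₃] / ([A]²·[M]³) = 0.483.
([PQ])³·(0.0261) / ((0.125)²·(5.19e-4)³) = 0.483
[PQ]³ = 4.04e-11 ⇒ [PQ] = 3.43e-4 mol/L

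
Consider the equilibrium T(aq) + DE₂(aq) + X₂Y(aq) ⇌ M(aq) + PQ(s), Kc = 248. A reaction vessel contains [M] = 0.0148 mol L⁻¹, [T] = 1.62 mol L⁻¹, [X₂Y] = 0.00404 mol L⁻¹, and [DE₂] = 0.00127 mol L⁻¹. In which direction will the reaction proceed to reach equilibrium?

toward reactants

(PQ is a pure solid — omitted from Qc.)
Qc = [M] / ([T]·[DE₂]·[X₂Y]) = (0.0148) / ((1.62)·(0.00127)·(0.00404)) = 1780
Qc = 1780 > Kc = 248, so the reverse reaction proceeds.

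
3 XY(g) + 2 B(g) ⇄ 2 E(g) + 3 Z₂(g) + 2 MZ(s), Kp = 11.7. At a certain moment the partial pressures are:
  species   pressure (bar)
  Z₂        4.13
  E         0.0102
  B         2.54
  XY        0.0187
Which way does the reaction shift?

(MZ is a pure solid — omitted from Qp.)
Qp = P(E)²·P(Z₂)³ / (P(XY)³·P(B)²) = (0.0102)²·(4.13)³ / ((0.0187)³·(2.54)²) = 174
Qp = 174 > Kp = 11.7, so the reverse reaction proceeds.

in the reverse direction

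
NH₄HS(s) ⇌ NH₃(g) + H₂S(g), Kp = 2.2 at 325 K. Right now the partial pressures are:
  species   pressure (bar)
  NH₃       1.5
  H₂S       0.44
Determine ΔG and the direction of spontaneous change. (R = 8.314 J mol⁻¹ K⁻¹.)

ΔG = -3.25 kJ/mol; the forward reaction is spontaneous

(NH₄HS is a pure solid — omitted from Qp.)
Qp = P(NH₃)·P(H₂S) = (1.5)·(0.44) = 0.660
ΔG = RT ln(Qp/Kp) = (8.314 J mol⁻¹ K⁻¹)(325 K) × ln(0.660/2.2)
   = (2.702 kJ/mol)(-1.204) = -3.25 kJ/mol
ΔG < 0, so the forward reaction is spontaneous (proceeds forward).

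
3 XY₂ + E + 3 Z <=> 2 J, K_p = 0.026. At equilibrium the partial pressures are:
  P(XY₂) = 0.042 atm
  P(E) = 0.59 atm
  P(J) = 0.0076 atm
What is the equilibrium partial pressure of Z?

P(Z) = 3.7 atm

At equilibrium, K_p = P(J)² / (P(XY₂)³·P(E)·P(Z)³) = 0.026.
(0.0076)² / ((0.042)³·(0.59)·(P(Z))³) = 0.026
P(Z)³ = 50.8 ⇒ P(Z) = 3.7 atm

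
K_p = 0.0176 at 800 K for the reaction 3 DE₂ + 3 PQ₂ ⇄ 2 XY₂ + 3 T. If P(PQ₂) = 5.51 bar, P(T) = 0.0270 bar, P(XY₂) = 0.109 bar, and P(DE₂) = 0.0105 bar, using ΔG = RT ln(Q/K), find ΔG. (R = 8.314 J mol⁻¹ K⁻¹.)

Q_p = P(XY₂)²·P(T)³ / (P(DE₂)³·P(PQ₂)³) = (0.109)²·(0.0270)³ / ((0.0105)³·(5.51)³) = 0.00121
ΔG = RT ln(Q_p/K_p) = (8.314 J mol⁻¹ K⁻¹)(800 K) × ln(0.00121/0.0176)
   = (6.651 kJ/mol)(-2.677) = -17.8 kJ/mol
ΔG < 0, so the forward reaction is spontaneous (proceeds forward).

ΔG = -17.8 kJ/mol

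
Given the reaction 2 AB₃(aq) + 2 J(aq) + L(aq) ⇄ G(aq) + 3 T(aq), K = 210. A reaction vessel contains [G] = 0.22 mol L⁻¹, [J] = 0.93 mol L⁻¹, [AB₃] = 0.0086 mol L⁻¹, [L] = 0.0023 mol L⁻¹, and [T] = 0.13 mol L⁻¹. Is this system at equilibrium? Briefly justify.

no; Q > K, reaction proceeds in reverse

Q = [G]·[T]³ / ([AB₃]²·[J]²·[L]) = (0.22)·(0.13)³ / ((0.0086)²·(0.93)²·(0.0023)) = 3300
Q = 3300 > K = 210: net reverse reaction.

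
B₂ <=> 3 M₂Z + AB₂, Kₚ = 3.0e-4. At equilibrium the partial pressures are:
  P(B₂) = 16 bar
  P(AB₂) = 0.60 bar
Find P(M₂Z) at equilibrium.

At equilibrium, Kₚ = P(M₂Z)³·P(AB₂) / P(B₂) = 3.0e-4.
(P(M₂Z))³·(0.60) / (16) = 3.0e-4
P(M₂Z)³ = 0.00800 ⇒ P(M₂Z) = 0.20 bar

P(M₂Z) = 0.20 bar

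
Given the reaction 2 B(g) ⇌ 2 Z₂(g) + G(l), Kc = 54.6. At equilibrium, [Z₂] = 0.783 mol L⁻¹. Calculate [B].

[B] = 0.106 mol L⁻¹

(G is a pure liquid — omitted from Kc.)
At equilibrium, Kc = [Z₂]² / [B]² = 54.6.
(0.783)² / ([B])² = 54.6
[B]² = 0.0112 ⇒ [B] = 0.106 mol L⁻¹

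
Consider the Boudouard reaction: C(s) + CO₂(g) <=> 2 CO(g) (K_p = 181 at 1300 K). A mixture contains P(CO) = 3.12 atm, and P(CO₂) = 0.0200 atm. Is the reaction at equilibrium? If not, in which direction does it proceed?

in the reverse direction

(C is a pure solid — omitted from Q_p.)
Q_p = P(CO)² / P(CO₂) = (3.12)² / (0.0200) = 487
Q_p = 487 > K_p = 181, so the reverse reaction proceeds.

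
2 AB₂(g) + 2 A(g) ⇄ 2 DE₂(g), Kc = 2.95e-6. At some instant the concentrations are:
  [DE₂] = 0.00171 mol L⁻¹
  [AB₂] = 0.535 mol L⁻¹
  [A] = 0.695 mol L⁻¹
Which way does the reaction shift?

in the reverse direction

Qc = [DE₂]² / ([AB₂]²·[A]²) = (0.00171)² / ((0.535)²·(0.695)²) = 2.12e-5
Qc = 2.12e-5 > Kc = 2.95e-6, so the reverse reaction proceeds.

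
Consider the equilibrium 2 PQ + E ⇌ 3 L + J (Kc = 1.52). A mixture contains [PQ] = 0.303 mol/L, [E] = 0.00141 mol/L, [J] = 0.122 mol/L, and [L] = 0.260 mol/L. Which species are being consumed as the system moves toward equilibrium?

L, J (products)

Qc = [L]³·[J] / ([PQ]²·[E]) = (0.260)³·(0.122) / ((0.303)²·(0.00141)) = 16.6
Qc = 16.6 > Kc = 1.52: net reverse reaction.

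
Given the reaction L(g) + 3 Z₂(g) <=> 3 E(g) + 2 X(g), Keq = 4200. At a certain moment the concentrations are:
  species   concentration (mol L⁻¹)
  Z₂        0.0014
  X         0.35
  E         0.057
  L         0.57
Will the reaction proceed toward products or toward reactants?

Q = [E]³·[X]² / ([L]·[Z₂]³) = (0.057)³·(0.35)² / ((0.57)·(0.0014)³) = 15000
Q = 15000 > Keq = 4200, so the reverse reaction proceeds.

toward reactants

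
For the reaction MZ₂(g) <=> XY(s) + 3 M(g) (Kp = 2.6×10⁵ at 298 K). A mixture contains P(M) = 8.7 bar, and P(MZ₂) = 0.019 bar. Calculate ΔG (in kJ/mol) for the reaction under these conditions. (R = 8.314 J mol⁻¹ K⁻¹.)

ΔG = -4.99 kJ/mol

(XY is a pure solid — omitted from Qp.)
Qp = P(M)³ / P(MZ₂) = (8.7)³ / (0.019) = 34700
ΔG = RT ln(Qp/Kp) = (8.314 J mol⁻¹ K⁻¹)(298 K) × ln(34700/2.6×10⁵)
   = (2.478 kJ/mol)(-2.014) = -4.99 kJ/mol
ΔG < 0, so the forward reaction is spontaneous (proceeds forward).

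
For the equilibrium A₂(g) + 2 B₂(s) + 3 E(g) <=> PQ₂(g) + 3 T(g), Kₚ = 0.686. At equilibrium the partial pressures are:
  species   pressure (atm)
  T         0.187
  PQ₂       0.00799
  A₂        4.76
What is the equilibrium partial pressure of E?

(B₂ is a pure solid — omitted from Kₚ.)
At equilibrium, Kₚ = P(PQ₂)·P(T)³ / (P(A₂)·P(E)³) = 0.686.
(0.00799)·(0.187)³ / ((4.76)·(P(E))³) = 0.686
P(E)³ = 1.60e-5 ⇒ P(E) = 0.0252 atm

P(E) = 0.0252 atm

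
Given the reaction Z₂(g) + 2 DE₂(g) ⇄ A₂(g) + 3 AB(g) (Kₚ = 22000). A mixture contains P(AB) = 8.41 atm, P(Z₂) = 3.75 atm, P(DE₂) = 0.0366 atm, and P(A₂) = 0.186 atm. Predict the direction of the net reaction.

Qₚ = P(A₂)·P(AB)³ / (P(Z₂)·P(DE₂)²) = (0.186)·(8.41)³ / ((3.75)·(0.0366)²) = 22000
Qₚ = 22000 = Kₚ, so the system is already at equilibrium.

at equilibrium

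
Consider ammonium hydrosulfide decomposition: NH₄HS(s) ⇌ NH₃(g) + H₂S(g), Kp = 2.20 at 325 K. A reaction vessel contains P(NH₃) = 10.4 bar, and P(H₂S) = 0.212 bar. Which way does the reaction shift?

at equilibrium

(NH₄HS is a pure solid — omitted from Qp.)
Qp = P(NH₃)·P(H₂S) = (10.4)·(0.212) = 2.20
Qp = 2.20 = Kp, so the system is already at equilibrium.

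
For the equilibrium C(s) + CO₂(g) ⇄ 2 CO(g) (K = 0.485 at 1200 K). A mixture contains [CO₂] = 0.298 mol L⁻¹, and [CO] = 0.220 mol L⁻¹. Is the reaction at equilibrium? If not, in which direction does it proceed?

(C is a pure solid — omitted from Q.)
Q = [CO]² / [CO₂] = (0.220)² / (0.298) = 0.162
Q = 0.162 < K = 0.485, so the forward reaction proceeds.

to the right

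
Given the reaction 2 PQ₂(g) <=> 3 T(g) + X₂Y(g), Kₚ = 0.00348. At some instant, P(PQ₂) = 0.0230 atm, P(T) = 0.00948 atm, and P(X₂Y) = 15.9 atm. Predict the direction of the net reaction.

toward reactants

Qₚ = P(T)³·P(X₂Y) / P(PQ₂)² = (0.00948)³·(15.9) / (0.0230)² = 0.0256
Qₚ = 0.0256 > Kₚ = 0.00348, so the reverse reaction proceeds.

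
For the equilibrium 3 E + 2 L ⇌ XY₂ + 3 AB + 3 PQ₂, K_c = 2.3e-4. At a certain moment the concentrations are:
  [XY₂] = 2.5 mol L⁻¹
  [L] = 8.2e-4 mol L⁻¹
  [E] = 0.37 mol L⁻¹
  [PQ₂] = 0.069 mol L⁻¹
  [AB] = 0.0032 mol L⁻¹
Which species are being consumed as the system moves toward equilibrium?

XY₂, AB, PQ₂ (products)

Q_c = [XY₂]·[AB]³·[PQ₂]³ / ([E]³·[L]²) = (2.5)·(0.0032)³·(0.069)³ / ((0.37)³·(8.2e-4)²) = 7.9e-4
Q_c = 7.9e-4 > K_c = 2.3e-4: net reverse reaction.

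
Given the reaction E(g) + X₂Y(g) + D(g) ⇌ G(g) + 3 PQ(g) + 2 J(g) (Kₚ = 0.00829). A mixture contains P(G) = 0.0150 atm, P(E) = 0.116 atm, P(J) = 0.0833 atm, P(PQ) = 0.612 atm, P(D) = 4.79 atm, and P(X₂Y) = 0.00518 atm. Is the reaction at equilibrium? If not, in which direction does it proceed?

no net change (already at equilibrium)

Qₚ = P(G)·P(PQ)³·P(J)² / (P(E)·P(X₂Y)·P(D)) = (0.0150)·(0.612)³·(0.0833)² / ((0.116)·(0.00518)·(4.79)) = 0.00829
Qₚ = 0.00829 = Kₚ, so the system is already at equilibrium.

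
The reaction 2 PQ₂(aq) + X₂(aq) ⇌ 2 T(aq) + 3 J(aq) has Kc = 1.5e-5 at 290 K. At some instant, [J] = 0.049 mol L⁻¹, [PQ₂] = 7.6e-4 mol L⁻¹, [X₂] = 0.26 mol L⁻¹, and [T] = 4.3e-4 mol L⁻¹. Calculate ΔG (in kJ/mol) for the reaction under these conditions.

ΔG = 5.47 kJ/mol

Qc = [T]²·[J]³ / ([PQ₂]²·[X₂]) = (4.3e-4)²·(0.049)³ / ((7.6e-4)²·(0.26)) = 1.45e-4
ΔG = RT ln(Qc/Kc) = (8.314 J mol⁻¹ K⁻¹)(290 K) × ln(1.45e-4/1.5e-5)
   = (2.411 kJ/mol)(2.269) = 5.47 kJ/mol
ΔG > 0, so the forward reaction is non-spontaneous (proceeds in reverse).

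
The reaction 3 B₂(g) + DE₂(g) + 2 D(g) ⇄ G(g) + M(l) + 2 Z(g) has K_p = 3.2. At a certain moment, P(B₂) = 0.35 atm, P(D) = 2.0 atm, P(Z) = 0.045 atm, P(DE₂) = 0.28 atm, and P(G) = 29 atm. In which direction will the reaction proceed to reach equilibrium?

in the forward direction

(M is a pure liquid — omitted from Q_p.)
Q_p = P(G)·P(Z)² / (P(B₂)³·P(DE₂)·P(D)²) = (29)·(0.045)² / ((0.35)³·(0.28)·(2.0)²) = 1.2
Q_p = 1.2 < K_p = 3.2, so the forward reaction proceeds.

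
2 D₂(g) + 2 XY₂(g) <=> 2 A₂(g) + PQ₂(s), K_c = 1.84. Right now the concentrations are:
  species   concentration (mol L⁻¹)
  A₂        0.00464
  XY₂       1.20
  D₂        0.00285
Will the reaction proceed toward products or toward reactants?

neither direction; the system is at equilibrium

(PQ₂ is a pure solid — omitted from Q_c.)
Q_c = [A₂]² / ([D₂]²·[XY₂]²) = (0.00464)² / ((0.00285)²·(1.20)²) = 1.84
Q_c = 1.84 = K_c, so the system is already at equilibrium.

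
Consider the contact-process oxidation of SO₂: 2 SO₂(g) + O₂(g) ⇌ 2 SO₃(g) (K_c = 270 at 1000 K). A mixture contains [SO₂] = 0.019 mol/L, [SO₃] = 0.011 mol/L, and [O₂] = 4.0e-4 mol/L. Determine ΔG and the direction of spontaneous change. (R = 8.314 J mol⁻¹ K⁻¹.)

ΔG = 9.42 kJ/mol; the forward reaction is non-spontaneous

Q_c = [SO₃]² / ([SO₂]²·[O₂]) = (0.011)² / ((0.019)²·(4.0e-4)) = 838
ΔG = RT ln(Q_c/K_c) = (8.314 J mol⁻¹ K⁻¹)(1000 K) × ln(838/270)
   = (8.314 kJ/mol)(1.133) = 9.42 kJ/mol
ΔG > 0, so the forward reaction is non-spontaneous (proceeds in reverse).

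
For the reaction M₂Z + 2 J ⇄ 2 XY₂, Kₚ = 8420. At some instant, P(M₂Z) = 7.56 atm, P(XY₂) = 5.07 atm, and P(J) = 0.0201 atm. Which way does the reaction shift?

at equilibrium

Qₚ = P(XY₂)² / (P(M₂Z)·P(J)²) = (5.07)² / ((7.56)·(0.0201)²) = 8420
Qₚ = 8420 = Kₚ, so the system is already at equilibrium.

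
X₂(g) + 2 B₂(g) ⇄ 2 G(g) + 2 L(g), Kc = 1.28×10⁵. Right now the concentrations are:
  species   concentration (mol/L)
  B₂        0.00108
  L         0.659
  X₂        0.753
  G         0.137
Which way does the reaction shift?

forward (toward products)

Qc = [G]²·[L]² / ([X₂]·[B₂]²) = (0.137)²·(0.659)² / ((0.753)·(0.00108)²) = 9280
Qc = 9280 < Kc = 1.28×10⁵, so the forward reaction proceeds.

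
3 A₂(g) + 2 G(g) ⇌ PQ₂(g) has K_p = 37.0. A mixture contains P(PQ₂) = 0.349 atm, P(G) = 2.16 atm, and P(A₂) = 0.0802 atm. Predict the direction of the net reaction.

toward reactants

Q_p = P(PQ₂) / (P(A₂)³·P(G)²) = (0.349) / ((0.0802)³·(2.16)²) = 145
Q_p = 145 > K_p = 37.0, so the reverse reaction proceeds.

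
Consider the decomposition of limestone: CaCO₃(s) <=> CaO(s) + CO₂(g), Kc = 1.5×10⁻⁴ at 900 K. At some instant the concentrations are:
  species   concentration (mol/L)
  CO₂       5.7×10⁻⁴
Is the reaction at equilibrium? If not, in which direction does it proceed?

to the left

(CaCO₃, CaO are pure solids — omitted from Qc.)
Qc = [CO₂] = 5.7×10⁻⁴
Qc = 5.7×10⁻⁴ > Kc = 1.5×10⁻⁴, so the reverse reaction proceeds.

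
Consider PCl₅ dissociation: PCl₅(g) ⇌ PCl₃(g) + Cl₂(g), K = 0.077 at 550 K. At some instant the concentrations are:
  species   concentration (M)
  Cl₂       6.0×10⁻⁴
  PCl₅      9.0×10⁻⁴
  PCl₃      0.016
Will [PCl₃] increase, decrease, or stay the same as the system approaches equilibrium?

Q = [PCl₃]·[Cl₂] / [PCl₅] = (0.016)·(6.0×10⁻⁴) / (9.0×10⁻⁴) = 0.011
Q = 0.011 < K = 0.077: net forward reaction.
PCl₃ is a product, so it increases.

increase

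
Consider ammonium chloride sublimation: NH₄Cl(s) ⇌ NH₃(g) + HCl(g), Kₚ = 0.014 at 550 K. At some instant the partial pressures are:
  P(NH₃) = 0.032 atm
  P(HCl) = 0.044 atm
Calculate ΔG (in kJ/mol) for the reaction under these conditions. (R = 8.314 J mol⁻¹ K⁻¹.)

(NH₄Cl is a pure solid — omitted from Qₚ.)
Qₚ = P(NH₃)·P(HCl) = (0.032)·(0.044) = 0.00141
ΔG = RT ln(Qₚ/Kₚ) = (8.314 J mol⁻¹ K⁻¹)(550 K) × ln(0.00141/0.014)
   = (4.573 kJ/mol)(-2.295) = -10.5 kJ/mol
ΔG < 0, so the forward reaction is spontaneous (proceeds forward).

ΔG = -10.5 kJ/mol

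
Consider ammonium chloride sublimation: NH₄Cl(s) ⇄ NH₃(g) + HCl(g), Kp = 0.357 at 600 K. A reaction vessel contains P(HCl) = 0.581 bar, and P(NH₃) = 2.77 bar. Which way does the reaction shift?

toward reactants

(NH₄Cl is a pure solid — omitted from Qp.)
Qp = P(NH₃)·P(HCl) = (2.77)·(0.581) = 1.61
Qp = 1.61 > Kp = 0.357, so the reverse reaction proceeds.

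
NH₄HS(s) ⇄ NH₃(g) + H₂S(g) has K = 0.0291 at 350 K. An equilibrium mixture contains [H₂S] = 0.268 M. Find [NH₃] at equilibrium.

(NH₄HS is a pure solid — omitted from K.)
At equilibrium, K = [NH₃]·[H₂S] = 0.0291.
([NH₃])·(0.268) = 0.0291
[NH₃] = 0.109 M

[NH₃] = 0.109 M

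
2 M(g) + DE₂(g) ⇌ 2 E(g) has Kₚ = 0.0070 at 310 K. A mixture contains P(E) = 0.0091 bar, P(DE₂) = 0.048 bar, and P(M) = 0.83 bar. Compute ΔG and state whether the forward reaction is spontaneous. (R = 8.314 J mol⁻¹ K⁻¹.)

ΔG = -2.65 kJ/mol; the forward reaction is spontaneous

Qₚ = P(E)² / (P(M)²·P(DE₂)) = (0.0091)² / ((0.83)²·(0.048)) = 0.00250
ΔG = RT ln(Qₚ/Kₚ) = (8.314 J mol⁻¹ K⁻¹)(310 K) × ln(0.00250/0.0070)
   = (2.577 kJ/mol)(-1.030) = -2.65 kJ/mol
ΔG < 0, so the forward reaction is spontaneous (proceeds forward).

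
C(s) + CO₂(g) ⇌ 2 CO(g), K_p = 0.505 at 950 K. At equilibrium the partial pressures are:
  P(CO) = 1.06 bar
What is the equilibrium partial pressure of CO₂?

P(CO₂) = 2.22 bar

(C is a pure solid — omitted from K_p.)
At equilibrium, K_p = P(CO)² / P(CO₂) = 0.505.
(1.06)² / (P(CO₂)) = 0.505
P(CO₂) = 2.22 bar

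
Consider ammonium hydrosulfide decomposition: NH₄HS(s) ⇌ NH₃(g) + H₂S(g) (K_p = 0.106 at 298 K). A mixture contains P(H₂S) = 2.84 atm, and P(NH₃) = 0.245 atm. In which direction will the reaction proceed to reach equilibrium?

to the left

(NH₄HS is a pure solid — omitted from Q_p.)
Q_p = P(NH₃)·P(H₂S) = (0.245)·(2.84) = 0.696
Q_p = 0.696 > K_p = 0.106, so the reverse reaction proceeds.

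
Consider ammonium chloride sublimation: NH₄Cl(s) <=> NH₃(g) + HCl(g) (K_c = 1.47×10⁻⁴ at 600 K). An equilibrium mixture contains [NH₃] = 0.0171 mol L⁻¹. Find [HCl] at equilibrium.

[HCl] = 0.00860 mol L⁻¹

(NH₄Cl is a pure solid — omitted from K_c.)
At equilibrium, K_c = [NH₃]·[HCl] = 1.47×10⁻⁴.
(0.0171)·([HCl]) = 1.47×10⁻⁴
[HCl] = 0.00860 mol L⁻¹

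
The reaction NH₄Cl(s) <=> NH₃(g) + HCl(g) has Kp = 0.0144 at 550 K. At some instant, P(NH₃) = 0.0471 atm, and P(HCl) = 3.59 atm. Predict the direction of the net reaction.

in the reverse direction

(NH₄Cl is a pure solid — omitted from Qp.)
Qp = P(NH₃)·P(HCl) = (0.0471)·(3.59) = 0.169
Qp = 0.169 > Kp = 0.0144, so the reverse reaction proceeds.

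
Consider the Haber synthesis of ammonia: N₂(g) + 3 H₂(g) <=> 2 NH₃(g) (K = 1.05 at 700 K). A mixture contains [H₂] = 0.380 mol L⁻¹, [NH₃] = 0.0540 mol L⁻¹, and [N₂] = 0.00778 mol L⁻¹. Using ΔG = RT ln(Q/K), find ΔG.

ΔG = 10.9 kJ/mol

Q = [NH₃]² / ([N₂]·[H₂]³) = (0.0540)² / ((0.00778)·(0.380)³) = 6.83
ΔG = RT ln(Q/K) = (8.314 J mol⁻¹ K⁻¹)(700 K) × ln(6.83/1.05)
   = (5.820 kJ/mol)(1.873) = 10.9 kJ/mol
ΔG > 0, so the forward reaction is non-spontaneous (proceeds in reverse).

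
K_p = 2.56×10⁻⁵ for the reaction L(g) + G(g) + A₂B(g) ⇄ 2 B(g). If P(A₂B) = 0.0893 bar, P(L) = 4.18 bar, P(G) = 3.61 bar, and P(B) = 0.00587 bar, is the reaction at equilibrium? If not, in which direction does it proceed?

no net change (already at equilibrium)

Q_p = P(B)² / (P(L)·P(G)·P(A₂B)) = (0.00587)² / ((4.18)·(3.61)·(0.0893)) = 2.56×10⁻⁵
Q_p = 2.56×10⁻⁵ = K_p, so the system is already at equilibrium.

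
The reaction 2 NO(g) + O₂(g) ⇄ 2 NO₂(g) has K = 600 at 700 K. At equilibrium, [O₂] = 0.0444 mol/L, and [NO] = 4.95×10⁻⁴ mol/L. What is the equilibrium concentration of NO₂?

At equilibrium, K = [NO₂]² / ([NO]²·[O₂]) = 600.
([NO₂])² / ((4.95×10⁻⁴)²·(0.0444)) = 600
[NO₂]² = 6.53×10⁻⁶ ⇒ [NO₂] = 0.00255 mol/L

[NO₂] = 0.00255 mol/L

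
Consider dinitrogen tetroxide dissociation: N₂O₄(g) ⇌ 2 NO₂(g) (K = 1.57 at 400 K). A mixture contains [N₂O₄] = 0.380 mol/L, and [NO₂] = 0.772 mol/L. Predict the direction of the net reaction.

Q = [NO₂]² / [N₂O₄] = (0.772)² / (0.380) = 1.57
Q = 1.57 = K, so the system is already at equilibrium.

no net change (already at equilibrium)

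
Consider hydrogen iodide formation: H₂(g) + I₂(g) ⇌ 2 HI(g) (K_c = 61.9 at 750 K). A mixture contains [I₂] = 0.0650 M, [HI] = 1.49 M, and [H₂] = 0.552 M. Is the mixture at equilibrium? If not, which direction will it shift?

yes, at equilibrium

Q_c = [HI]² / ([H₂]·[I₂]) = (1.49)² / ((0.552)·(0.0650)) = 61.9
Q_c = 61.9 = K_c; the system is at equilibrium.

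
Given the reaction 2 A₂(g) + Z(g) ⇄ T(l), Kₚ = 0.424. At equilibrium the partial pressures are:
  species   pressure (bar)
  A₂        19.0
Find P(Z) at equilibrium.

(T is a pure liquid — omitted from Kₚ.)
At equilibrium, Kₚ = 1 / (P(A₂)²·P(Z)) = 0.424.
1 / ((19.0)²·(P(Z))) = 0.424
P(Z) = 0.00653 bar

P(Z) = 0.00653 bar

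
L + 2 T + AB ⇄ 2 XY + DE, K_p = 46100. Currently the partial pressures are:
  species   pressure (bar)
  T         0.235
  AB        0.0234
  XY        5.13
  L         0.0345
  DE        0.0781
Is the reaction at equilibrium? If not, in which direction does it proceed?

at equilibrium

Q_p = P(XY)²·P(DE) / (P(L)·P(T)²·P(AB)) = (5.13)²·(0.0781) / ((0.0345)·(0.235)²·(0.0234)) = 46100
Q_p = 46100 = K_p, so the system is already at equilibrium.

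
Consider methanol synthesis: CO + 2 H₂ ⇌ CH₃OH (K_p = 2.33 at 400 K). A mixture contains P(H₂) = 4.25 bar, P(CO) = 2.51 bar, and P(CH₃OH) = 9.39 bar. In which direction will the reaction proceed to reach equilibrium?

Q_p = P(CH₃OH) / (P(CO)·P(H₂)²) = (9.39) / ((2.51)·(4.25)²) = 0.207
Q_p = 0.207 < K_p = 2.33, so the forward reaction proceeds.

toward products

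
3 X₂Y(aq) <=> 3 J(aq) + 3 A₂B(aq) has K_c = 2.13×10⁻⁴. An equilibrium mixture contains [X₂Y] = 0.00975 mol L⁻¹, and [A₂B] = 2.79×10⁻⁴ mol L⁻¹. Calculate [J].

At equilibrium, K_c = [J]³·[A₂B]³ / [X₂Y]³ = 2.13×10⁻⁴.
([J])³·(2.79×10⁻⁴)³ / (0.00975)³ = 2.13×10⁻⁴
[J]³ = 9.09 ⇒ [J] = 2.09 mol L⁻¹

[J] = 2.09 mol L⁻¹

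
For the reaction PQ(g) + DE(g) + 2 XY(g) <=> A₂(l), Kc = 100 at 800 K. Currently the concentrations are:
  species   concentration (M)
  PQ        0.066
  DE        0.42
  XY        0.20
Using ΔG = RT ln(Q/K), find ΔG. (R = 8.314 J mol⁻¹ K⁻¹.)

(A₂ is a pure liquid — omitted from Qc.)
Qc = 1 / ([PQ]·[DE]·[XY]²) = 1 / ((0.066)·(0.42)·(0.20)²) = 902
ΔG = RT ln(Qc/Kc) = (8.314 J mol⁻¹ K⁻¹)(800 K) × ln(902/100)
   = (6.651 kJ/mol)(2.199) = 14.6 kJ/mol
ΔG > 0, so the forward reaction is non-spontaneous (proceeds in reverse).

ΔG = 14.6 kJ/mol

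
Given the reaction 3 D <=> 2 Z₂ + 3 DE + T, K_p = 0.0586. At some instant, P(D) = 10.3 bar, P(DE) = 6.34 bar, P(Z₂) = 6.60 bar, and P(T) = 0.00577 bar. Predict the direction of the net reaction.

neither direction; the system is at equilibrium

Q_p = P(Z₂)²·P(DE)³·P(T) / P(D)³ = (6.60)²·(6.34)³·(0.00577) / (10.3)³ = 0.0586
Q_p = 0.0586 = K_p, so the system is already at equilibrium.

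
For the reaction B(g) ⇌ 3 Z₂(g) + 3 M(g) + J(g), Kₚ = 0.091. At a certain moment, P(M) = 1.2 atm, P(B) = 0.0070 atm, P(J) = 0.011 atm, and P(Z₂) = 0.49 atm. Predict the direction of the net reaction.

in the reverse direction

Qₚ = P(Z₂)³·P(M)³·P(J) / P(B) = (0.49)³·(1.2)³·(0.011) / (0.0070) = 0.32
Qₚ = 0.32 > Kₚ = 0.091, so the reverse reaction proceeds.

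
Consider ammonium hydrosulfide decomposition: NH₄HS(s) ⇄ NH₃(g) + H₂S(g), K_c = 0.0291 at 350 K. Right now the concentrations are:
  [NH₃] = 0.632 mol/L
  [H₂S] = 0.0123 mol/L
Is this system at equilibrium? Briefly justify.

no; Q < K, reaction proceeds forward

(NH₄HS is a pure solid — omitted from Q_c.)
Q_c = [NH₃]·[H₂S] = (0.632)·(0.0123) = 0.00777
Q_c = 0.00777 < K_c = 0.0291: net forward reaction.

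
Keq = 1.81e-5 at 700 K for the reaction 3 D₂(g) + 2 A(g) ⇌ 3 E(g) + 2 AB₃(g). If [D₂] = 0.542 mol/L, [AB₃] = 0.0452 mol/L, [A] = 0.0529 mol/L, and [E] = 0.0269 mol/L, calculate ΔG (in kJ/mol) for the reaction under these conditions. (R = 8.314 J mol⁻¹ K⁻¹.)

ΔG = 9.29 kJ/mol

Q = [E]³·[AB₃]² / ([D₂]³·[A]²) = (0.0269)³·(0.0452)² / ((0.542)³·(0.0529)²) = 8.93e-5
ΔG = RT ln(Q/Keq) = (8.314 J mol⁻¹ K⁻¹)(700 K) × ln(8.93e-5/1.81e-5)
   = (5.820 kJ/mol)(1.596) = 9.29 kJ/mol
ΔG > 0, so the forward reaction is non-spontaneous (proceeds in reverse).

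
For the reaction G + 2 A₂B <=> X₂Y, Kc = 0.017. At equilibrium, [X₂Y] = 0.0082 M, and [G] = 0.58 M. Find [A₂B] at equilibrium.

[A₂B] = 0.91 M

At equilibrium, Kc = [X₂Y] / ([G]·[A₂B]²) = 0.017.
(0.0082) / ((0.58)·([A₂B])²) = 0.017
[A₂B]² = 0.832 ⇒ [A₂B] = 0.91 M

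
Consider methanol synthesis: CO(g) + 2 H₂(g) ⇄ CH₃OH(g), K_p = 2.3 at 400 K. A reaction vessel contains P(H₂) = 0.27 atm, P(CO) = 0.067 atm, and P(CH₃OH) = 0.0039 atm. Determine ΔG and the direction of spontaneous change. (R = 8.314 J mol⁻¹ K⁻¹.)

Q_p = P(CH₃OH) / (P(CO)·P(H₂)²) = (0.0039) / ((0.067)·(0.27)²) = 0.798
ΔG = RT ln(Q_p/K_p) = (8.314 J mol⁻¹ K⁻¹)(400 K) × ln(0.798/2.3)
   = (3.326 kJ/mol)(-1.059) = -3.52 kJ/mol
ΔG < 0, so the forward reaction is spontaneous (proceeds forward).

ΔG = -3.52 kJ/mol; the forward reaction is spontaneous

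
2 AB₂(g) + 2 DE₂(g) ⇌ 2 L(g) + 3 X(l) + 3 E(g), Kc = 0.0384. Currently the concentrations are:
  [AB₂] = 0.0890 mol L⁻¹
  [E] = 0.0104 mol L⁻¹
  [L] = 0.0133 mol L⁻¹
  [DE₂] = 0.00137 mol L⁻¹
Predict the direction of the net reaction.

(X is a pure liquid — omitted from Qc.)
Qc = [L]²·[E]³ / ([AB₂]²·[DE₂]²) = (0.0133)²·(0.0104)³ / ((0.0890)²·(0.00137)²) = 0.0134
Qc = 0.0134 < Kc = 0.0384, so the forward reaction proceeds.

to the right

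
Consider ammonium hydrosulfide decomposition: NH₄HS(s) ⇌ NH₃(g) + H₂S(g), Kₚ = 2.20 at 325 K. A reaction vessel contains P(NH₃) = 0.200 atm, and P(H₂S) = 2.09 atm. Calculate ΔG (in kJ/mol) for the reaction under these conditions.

ΔG = -4.49 kJ/mol

(NH₄HS is a pure solid — omitted from Qₚ.)
Qₚ = P(NH₃)·P(H₂S) = (0.200)·(2.09) = 0.418
ΔG = RT ln(Qₚ/Kₚ) = (8.314 J mol⁻¹ K⁻¹)(325 K) × ln(0.418/2.20)
   = (2.702 kJ/mol)(-1.661) = -4.49 kJ/mol
ΔG < 0, so the forward reaction is spontaneous (proceeds forward).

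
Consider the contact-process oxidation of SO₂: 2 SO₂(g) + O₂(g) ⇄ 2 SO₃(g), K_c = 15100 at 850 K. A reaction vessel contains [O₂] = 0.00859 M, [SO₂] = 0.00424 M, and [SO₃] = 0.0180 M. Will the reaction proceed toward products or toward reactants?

in the forward direction

Q_c = [SO₃]² / ([SO₂]²·[O₂]) = (0.0180)² / ((0.00424)²·(0.00859)) = 2100
Q_c = 2100 < K_c = 15100, so the forward reaction proceeds.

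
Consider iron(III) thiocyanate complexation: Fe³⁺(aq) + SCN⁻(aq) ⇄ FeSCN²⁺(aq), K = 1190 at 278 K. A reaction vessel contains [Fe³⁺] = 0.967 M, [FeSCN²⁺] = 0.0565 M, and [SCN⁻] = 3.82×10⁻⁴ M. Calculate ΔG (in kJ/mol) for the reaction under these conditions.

Q = [FeSCN²⁺] / ([Fe³⁺]·[SCN⁻]) = (0.0565) / ((0.967)·(3.82×10⁻⁴)) = 153
ΔG = RT ln(Q/K) = (8.314 J mol⁻¹ K⁻¹)(278 K) × ln(153/1190)
   = (2.311 kJ/mol)(-2.051) = -4.74 kJ/mol
ΔG < 0, so the forward reaction is spontaneous (proceeds forward).

ΔG = -4.74 kJ/mol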